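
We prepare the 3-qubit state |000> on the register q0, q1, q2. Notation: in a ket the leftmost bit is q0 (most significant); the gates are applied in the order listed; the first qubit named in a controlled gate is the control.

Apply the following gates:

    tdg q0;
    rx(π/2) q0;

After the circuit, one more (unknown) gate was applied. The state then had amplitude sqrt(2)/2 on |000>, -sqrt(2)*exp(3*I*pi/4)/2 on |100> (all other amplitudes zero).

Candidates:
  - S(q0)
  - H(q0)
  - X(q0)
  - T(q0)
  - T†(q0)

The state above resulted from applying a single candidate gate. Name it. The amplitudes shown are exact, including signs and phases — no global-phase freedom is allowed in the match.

The applied gate was T(q0).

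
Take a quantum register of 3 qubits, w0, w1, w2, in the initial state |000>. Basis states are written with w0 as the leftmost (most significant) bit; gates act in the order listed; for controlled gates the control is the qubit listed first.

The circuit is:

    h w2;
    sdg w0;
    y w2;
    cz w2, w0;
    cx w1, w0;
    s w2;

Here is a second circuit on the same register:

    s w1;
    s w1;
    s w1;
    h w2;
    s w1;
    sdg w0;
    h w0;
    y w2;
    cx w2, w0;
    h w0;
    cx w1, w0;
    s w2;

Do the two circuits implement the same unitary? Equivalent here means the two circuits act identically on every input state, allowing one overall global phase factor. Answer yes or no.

Yes, they are equivalent — the unitaries differ by at most a global phase.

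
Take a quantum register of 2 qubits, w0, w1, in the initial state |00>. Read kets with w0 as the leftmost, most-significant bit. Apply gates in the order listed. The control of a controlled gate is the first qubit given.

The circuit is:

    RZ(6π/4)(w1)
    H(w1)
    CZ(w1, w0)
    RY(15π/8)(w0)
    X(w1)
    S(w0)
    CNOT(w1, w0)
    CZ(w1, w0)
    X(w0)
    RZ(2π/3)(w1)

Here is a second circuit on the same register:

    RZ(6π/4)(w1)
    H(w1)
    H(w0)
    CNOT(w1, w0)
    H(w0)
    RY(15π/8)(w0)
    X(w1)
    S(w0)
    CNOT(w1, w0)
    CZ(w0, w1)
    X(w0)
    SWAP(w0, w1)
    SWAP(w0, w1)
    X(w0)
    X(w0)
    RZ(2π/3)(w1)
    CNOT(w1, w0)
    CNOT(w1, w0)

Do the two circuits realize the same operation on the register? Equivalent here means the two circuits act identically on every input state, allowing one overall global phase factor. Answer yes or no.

Yes: on every input state the two circuits agree up to one overall phase factor.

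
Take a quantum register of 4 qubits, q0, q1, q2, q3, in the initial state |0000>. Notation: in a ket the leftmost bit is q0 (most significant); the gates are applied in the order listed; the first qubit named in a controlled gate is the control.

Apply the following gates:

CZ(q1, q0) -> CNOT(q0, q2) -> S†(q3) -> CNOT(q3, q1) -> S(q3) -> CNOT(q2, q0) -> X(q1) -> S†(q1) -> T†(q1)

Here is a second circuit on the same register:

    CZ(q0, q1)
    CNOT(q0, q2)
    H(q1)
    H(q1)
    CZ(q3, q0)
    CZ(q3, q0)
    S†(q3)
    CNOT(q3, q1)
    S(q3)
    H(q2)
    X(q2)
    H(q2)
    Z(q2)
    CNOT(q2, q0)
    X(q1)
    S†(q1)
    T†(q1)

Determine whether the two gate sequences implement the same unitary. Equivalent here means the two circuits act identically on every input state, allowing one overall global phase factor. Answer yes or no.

Yes — the two circuits implement the same unitary up to a global phase.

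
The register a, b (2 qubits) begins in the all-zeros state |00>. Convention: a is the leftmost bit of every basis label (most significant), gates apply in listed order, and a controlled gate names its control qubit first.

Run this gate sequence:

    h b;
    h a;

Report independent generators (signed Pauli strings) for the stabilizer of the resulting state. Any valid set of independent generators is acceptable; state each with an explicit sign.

The stabilizer group can be generated by +XI, +IX, among other valid generating sets.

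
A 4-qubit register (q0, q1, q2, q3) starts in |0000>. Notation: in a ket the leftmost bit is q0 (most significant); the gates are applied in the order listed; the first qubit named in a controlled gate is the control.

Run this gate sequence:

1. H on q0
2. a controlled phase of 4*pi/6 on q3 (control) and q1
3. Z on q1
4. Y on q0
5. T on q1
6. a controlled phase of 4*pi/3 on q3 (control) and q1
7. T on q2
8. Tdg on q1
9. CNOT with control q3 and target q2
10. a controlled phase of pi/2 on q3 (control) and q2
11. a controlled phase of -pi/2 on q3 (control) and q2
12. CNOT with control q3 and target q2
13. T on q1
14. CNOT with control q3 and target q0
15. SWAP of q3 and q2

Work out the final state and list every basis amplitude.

After the circuit, the state carries amplitude -sqrt(2)*I/2 on |0000>, sqrt(2)*I/2 on |1000>, and 0 on every other basis state. Key observation: gates 8-13 undo each other exactly, leaving only the rest of the circuit to track.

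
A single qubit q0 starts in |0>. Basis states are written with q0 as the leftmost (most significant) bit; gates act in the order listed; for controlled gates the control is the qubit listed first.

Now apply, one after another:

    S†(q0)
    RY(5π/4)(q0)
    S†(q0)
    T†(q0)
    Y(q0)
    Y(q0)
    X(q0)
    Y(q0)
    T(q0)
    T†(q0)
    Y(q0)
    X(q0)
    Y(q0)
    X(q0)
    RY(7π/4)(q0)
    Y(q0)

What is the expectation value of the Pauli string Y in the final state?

The observable Y averages to -1/2. Key observation: gates 6-13 undo each other exactly, leaving only the rest of the circuit to track.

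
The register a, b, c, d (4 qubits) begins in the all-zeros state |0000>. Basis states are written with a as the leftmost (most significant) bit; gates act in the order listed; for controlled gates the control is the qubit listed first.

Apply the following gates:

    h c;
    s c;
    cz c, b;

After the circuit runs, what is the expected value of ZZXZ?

In the final state, ZZXZ has expectation 0.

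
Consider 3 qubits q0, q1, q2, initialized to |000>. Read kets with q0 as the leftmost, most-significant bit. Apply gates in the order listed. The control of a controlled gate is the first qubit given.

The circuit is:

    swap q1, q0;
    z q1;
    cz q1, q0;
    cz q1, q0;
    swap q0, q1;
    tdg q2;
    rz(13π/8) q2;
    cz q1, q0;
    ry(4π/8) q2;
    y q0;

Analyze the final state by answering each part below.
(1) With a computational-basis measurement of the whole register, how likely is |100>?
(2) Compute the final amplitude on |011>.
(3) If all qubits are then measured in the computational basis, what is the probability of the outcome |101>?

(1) Outcome |100> occurs with probability 1/2. Key observation: gates 3-4 undo each other exactly, leaving only the rest of the circuit to track.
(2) |011> carries amplitude 0 in the final state.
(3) The probability of measuring |101> is 1/2.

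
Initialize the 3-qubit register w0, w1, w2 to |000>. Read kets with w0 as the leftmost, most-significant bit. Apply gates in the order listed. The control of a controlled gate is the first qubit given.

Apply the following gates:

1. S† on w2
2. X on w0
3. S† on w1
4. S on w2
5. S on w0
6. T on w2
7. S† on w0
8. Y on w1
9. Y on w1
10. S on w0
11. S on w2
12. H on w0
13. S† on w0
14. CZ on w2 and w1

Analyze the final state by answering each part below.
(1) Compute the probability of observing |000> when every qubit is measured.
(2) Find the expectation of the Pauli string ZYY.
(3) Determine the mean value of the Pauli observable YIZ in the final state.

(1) A full measurement returns |000> with probability 1/2. Key observation: gates 7-10 undo each other exactly, leaving only the rest of the circuit to track.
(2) The expectation value of ZYY is 0.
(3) In the final state, YIZ has expectation 1.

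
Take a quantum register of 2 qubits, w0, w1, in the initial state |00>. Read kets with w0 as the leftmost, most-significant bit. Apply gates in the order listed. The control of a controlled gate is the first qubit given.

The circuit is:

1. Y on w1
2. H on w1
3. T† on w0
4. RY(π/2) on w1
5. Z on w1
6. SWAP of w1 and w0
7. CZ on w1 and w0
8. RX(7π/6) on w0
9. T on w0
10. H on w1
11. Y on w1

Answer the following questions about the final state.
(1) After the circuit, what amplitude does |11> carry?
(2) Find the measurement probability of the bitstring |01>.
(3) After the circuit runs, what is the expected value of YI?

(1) The final state's coefficient on |11> equals (1 + sqrt(3))*exp(3*I*pi/4)/4.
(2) Outcome |01> occurs with probability 1/4 - sqrt(3)/8.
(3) The observable YI averages to sqrt(2)/4.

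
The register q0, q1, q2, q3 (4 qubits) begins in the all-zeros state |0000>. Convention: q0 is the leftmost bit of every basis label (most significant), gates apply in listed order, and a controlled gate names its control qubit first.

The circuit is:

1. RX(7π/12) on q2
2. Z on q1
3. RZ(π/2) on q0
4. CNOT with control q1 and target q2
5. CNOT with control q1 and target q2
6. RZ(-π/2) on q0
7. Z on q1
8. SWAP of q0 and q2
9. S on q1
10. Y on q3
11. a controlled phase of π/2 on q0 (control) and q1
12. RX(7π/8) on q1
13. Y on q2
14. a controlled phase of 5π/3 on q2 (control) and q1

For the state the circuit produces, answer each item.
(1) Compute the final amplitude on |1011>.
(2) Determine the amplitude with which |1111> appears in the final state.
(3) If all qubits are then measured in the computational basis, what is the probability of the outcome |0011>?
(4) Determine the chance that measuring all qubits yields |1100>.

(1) The final state's coefficient on |1011> equals sqrt(3)*I*sqrt(1/2 - sqrt(2)/4)*cos(7*pi/16)/2 + I*sqrt(sqrt(2)/4 + 1/2)*cos(7*pi/16)/2. Key observation: gates 2-7 undo each other exactly, leaving only the rest of the circuit to track.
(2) The final state's coefficient on |1111> equals sqrt(sqrt(2)/4 + 1/2)*exp(-I*pi/3)*sin(7*pi/16)/2 + sqrt(3)*sqrt(1/2 - sqrt(2)/4)*exp(-I*pi/3)*sin(7*pi/16)/2.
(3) The probability of measuring |0011> is -sqrt(3)*sqrt(1/2 - sqrt(2)/4)*sqrt(sqrt(2)/4 + 1/2)*cos(7*pi/16)**2/2 + sqrt(2)*cos(7*pi/16)**2/8 + cos(7*pi/16)**2/2.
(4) The probability of measuring |1100> is 0.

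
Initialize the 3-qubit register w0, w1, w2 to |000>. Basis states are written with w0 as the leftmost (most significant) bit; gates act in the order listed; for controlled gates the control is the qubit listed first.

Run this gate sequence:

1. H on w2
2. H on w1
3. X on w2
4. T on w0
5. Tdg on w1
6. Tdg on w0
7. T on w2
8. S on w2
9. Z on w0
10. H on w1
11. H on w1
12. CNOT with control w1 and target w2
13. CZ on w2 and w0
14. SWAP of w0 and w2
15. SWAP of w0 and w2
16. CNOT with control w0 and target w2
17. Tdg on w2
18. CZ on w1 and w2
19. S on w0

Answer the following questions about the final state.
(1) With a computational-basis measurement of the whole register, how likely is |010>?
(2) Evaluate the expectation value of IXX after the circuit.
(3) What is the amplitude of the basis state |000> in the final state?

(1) Outcome |010> occurs with probability 1/4.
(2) The expectation value of IXX is 1/2.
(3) |000> carries amplitude 1/2 in the final state.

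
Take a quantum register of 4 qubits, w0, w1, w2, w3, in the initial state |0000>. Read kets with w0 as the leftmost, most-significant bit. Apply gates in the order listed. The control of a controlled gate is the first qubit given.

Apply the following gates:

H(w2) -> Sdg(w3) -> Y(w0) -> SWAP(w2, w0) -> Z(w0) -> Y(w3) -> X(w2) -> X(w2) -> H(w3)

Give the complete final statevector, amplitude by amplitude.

After the circuit, the state carries amplitude -1/2 on |0010>, 1/2 on |0011>, 1/2 on |1010>, -1/2 on |1011>, and 0 on every other basis state.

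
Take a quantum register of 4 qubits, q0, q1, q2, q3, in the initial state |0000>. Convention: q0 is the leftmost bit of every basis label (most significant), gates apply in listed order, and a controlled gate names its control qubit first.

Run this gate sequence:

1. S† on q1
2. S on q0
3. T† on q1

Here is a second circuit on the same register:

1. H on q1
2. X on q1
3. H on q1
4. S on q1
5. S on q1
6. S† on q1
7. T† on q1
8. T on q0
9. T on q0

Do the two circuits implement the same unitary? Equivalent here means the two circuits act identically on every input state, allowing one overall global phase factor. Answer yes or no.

Yes — the two circuits implement the same unitary up to a global phase.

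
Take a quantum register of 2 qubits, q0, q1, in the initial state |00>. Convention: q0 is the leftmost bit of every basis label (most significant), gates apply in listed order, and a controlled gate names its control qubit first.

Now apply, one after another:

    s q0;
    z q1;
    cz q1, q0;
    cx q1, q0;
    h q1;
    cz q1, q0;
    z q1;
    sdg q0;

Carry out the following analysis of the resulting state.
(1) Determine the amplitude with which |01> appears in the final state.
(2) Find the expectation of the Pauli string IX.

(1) The final state's coefficient on |01> equals -sqrt(2)/2.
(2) In the final state, IX has expectation -1.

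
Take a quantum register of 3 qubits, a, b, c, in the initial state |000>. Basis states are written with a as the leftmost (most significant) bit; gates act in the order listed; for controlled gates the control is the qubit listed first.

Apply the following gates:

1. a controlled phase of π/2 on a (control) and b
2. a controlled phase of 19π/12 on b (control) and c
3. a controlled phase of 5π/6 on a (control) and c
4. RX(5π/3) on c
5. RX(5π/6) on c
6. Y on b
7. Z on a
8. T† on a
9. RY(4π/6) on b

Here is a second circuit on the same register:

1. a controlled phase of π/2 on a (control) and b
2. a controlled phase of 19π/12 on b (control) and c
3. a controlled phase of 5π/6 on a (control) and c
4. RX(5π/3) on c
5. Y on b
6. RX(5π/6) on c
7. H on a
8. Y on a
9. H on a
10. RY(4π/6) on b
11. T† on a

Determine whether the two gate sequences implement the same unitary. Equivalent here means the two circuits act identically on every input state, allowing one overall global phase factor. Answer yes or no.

No, they are not equivalent — no single phase factor reconciles the two unitaries.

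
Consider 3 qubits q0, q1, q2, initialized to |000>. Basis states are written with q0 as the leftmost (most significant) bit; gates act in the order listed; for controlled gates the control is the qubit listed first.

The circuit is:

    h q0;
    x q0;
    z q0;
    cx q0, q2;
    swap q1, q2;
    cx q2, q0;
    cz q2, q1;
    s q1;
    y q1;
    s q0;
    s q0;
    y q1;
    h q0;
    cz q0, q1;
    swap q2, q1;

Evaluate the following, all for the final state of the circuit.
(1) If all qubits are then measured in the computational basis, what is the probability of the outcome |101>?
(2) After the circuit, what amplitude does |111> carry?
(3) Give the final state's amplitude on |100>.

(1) Outcome |101> occurs with probability 1/4.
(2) |111> carries amplitude 0 in the final state.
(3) |100> carries amplitude 1/2 in the final state.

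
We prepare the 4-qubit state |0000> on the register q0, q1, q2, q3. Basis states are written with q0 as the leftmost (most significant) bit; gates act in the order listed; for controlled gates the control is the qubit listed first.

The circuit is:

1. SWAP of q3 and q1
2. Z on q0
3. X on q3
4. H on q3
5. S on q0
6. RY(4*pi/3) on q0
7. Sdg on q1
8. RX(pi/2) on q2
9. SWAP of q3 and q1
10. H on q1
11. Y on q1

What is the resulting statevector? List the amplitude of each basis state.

After the circuit, the state carries amplitude sqrt(2)*I/4 on |0000>, sqrt(2)/4 on |0010>, -sqrt(6)*I/4 on |1000>, -sqrt(6)/4 on |1010>, and 0 on every other basis state.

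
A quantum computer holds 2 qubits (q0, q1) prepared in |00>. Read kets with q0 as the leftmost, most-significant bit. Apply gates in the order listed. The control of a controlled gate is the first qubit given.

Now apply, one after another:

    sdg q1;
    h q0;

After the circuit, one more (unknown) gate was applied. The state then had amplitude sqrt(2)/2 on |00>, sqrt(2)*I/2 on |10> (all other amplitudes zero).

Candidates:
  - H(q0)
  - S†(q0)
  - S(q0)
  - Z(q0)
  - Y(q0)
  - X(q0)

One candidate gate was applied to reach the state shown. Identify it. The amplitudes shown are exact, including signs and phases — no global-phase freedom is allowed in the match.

It was S(q0) that produced the state shown.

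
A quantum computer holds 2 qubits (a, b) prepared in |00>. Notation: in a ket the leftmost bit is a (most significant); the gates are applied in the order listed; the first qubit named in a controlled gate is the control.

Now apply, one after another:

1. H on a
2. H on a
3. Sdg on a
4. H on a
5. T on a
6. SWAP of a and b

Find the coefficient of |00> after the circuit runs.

The final state's coefficient on |00> equals sqrt(2)/2.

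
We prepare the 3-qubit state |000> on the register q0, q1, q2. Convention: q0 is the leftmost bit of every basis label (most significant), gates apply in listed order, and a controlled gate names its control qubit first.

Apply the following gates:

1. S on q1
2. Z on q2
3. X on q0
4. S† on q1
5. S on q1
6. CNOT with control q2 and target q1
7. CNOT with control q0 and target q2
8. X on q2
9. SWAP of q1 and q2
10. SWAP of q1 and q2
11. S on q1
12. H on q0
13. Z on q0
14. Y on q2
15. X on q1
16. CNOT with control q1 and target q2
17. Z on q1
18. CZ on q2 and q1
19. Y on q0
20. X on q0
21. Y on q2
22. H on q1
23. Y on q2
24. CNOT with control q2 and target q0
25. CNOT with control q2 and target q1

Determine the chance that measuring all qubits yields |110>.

Outcome |110> occurs with probability 1/4.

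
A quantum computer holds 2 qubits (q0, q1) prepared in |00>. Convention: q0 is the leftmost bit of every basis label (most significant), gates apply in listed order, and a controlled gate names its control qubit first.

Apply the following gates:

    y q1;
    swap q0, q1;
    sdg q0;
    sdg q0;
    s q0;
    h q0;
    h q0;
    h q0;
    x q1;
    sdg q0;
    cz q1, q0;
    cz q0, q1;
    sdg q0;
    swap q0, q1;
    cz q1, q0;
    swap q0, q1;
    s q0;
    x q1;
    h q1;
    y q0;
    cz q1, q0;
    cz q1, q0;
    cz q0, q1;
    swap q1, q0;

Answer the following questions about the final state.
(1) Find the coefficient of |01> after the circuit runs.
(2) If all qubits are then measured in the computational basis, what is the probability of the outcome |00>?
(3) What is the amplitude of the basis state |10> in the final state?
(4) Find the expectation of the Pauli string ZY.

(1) |01> carries amplitude I/2 in the final state. Key observation: gates 7-8 undo each other exactly, leaving only the rest of the circuit to track.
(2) The probability of measuring |00> is 1/4.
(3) |10> carries amplitude -1/2 in the final state.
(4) The expectation value of ZY is -1.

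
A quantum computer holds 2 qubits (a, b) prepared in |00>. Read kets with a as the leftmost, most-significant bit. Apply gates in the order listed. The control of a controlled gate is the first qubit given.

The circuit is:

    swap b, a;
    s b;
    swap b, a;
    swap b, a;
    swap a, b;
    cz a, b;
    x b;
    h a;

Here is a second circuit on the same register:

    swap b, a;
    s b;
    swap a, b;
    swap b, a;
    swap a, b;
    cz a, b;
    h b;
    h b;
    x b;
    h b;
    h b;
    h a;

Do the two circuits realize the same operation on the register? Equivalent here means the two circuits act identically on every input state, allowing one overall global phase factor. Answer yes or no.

Yes — the two circuits implement the same unitary up to a global phase.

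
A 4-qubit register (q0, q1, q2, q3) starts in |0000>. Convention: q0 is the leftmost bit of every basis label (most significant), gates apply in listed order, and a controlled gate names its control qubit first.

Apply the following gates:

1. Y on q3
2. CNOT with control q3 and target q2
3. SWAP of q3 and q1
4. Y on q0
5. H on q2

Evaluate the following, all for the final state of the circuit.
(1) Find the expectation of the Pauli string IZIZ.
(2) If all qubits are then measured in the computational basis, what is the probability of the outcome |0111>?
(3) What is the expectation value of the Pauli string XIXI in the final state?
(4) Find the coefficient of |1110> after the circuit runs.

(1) The expectation value of IZIZ is -1.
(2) Outcome |0111> occurs with probability 0.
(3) The observable XIXI averages to 0.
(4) |1110> carries amplitude sqrt(2)/2 in the final state.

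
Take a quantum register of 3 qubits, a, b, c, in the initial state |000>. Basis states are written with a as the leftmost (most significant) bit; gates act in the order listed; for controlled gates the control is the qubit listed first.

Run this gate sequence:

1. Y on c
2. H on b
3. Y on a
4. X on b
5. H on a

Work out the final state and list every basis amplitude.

The resulting statevector has amplitude 0 on |000>, -1/2 on |001>, 0 on |010>, -1/2 on |011>, 0 on |100>, 1/2 on |101>, 0 on |110>, 1/2 on |111>.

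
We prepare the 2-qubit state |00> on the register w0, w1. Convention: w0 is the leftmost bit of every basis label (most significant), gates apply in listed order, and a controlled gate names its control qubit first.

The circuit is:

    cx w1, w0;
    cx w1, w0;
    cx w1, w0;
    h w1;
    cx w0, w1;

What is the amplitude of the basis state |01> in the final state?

|01> carries amplitude sqrt(2)/2 in the final state. Key observation: steps 2-3 multiply out to the identity, so the circuit reduces to the remaining gates.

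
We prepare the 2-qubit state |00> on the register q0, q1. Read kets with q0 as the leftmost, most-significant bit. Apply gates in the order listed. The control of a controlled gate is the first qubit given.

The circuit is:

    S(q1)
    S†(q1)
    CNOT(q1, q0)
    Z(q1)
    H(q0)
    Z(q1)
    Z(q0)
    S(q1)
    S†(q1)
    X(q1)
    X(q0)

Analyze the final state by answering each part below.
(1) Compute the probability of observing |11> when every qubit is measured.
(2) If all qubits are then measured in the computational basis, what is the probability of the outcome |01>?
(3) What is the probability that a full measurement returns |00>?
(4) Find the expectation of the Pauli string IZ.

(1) The probability of measuring |11> is 1/2. Key observation: gates 8-9 undo each other exactly, leaving only the rest of the circuit to track.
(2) The probability of measuring |01> is 1/2.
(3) Outcome |00> occurs with probability 0.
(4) The expectation value of IZ is -1.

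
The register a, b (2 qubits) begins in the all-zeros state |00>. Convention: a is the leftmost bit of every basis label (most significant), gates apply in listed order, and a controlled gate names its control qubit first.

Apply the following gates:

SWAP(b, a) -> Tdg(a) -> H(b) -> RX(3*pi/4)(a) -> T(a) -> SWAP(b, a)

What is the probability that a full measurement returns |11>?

Outcome |11> occurs with probability sqrt(2)/8 + 1/4.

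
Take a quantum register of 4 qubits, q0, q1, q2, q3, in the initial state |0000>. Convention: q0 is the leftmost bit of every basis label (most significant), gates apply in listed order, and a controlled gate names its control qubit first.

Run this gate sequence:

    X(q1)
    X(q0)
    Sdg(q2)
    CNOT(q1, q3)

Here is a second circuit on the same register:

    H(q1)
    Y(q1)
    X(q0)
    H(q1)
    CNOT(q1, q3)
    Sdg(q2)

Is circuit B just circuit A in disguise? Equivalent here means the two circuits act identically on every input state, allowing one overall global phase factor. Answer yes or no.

No, they are not equivalent — no single phase factor reconciles the two unitaries.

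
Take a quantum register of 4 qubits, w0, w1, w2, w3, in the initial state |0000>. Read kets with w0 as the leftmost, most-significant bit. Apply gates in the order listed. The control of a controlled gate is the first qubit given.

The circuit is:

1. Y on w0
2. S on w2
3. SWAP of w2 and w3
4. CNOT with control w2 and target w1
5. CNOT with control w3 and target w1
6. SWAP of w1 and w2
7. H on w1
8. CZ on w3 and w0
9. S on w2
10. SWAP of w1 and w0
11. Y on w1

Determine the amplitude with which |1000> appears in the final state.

|1000> carries amplitude sqrt(2)/2 in the final state.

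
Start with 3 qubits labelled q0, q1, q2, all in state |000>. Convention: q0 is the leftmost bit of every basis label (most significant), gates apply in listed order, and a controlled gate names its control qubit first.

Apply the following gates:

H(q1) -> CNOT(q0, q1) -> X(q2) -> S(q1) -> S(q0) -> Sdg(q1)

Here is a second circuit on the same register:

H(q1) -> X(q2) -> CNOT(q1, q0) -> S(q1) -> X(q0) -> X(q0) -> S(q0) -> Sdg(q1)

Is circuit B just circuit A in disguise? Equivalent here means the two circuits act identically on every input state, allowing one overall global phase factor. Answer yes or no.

No: there is an input state on which the two circuits produce genuinely different outputs (not merely differing by a phase).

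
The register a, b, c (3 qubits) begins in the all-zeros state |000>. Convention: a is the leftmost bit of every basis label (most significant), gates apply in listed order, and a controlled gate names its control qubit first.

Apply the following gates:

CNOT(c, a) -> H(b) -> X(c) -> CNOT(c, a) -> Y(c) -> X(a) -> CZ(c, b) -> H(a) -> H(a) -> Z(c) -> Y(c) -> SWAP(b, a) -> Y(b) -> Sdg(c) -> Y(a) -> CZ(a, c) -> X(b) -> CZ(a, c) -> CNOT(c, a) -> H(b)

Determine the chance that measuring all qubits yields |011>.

A full measurement returns |011> with probability 1/4.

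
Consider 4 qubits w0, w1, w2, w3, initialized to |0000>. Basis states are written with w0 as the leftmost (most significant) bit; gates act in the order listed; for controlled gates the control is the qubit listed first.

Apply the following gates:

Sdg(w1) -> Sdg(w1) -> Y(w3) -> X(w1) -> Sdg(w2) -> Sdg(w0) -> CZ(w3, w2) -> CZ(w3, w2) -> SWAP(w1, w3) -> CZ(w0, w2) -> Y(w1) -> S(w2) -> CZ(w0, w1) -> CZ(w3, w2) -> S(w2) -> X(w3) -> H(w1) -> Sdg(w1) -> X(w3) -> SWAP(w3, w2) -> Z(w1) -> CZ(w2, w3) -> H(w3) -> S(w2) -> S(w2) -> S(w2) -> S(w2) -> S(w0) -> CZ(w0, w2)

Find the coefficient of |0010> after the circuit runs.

The amplitude on |0010> is 1/2.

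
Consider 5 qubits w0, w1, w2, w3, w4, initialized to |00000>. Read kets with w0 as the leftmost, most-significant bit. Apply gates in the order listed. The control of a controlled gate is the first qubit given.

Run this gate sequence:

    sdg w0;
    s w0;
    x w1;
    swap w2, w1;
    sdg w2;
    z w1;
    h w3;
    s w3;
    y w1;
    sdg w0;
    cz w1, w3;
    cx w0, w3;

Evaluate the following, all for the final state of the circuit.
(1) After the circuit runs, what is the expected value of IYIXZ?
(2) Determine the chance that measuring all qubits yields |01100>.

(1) In the final state, IYIXZ has expectation 0.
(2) A full measurement returns |01100> with probability 1/2.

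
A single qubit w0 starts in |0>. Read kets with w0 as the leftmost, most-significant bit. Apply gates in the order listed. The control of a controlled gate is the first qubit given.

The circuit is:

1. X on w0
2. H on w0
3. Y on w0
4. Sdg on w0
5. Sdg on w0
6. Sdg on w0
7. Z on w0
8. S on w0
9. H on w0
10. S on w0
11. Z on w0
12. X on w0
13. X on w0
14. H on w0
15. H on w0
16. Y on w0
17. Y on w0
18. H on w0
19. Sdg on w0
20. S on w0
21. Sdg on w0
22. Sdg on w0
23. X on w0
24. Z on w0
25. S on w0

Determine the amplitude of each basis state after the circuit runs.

After the circuit, the state carries amplitude -sqrt(2)*I/2 on |0>, sqrt(2)/2 on |1>.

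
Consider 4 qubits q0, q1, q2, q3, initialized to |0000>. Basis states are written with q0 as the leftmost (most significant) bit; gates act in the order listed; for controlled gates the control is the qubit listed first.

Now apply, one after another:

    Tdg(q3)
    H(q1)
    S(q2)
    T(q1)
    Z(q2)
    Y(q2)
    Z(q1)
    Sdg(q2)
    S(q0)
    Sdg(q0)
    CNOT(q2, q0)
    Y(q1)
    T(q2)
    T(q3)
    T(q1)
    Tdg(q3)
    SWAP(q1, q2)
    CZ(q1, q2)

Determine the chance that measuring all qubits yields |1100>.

The probability of measuring |1100> is 1/2. Key observation: steps 9-10 multiply out to the identity, so the circuit reduces to the remaining gates.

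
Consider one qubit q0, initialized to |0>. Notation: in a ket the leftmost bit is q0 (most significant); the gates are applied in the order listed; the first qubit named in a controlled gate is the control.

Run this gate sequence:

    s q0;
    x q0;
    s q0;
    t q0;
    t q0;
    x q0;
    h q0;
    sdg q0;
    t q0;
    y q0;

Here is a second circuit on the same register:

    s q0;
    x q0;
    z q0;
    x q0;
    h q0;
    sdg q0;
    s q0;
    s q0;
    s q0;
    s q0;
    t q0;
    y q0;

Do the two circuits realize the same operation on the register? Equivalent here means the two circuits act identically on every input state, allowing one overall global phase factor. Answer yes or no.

Yes — the two circuits implement the same unitary up to a global phase.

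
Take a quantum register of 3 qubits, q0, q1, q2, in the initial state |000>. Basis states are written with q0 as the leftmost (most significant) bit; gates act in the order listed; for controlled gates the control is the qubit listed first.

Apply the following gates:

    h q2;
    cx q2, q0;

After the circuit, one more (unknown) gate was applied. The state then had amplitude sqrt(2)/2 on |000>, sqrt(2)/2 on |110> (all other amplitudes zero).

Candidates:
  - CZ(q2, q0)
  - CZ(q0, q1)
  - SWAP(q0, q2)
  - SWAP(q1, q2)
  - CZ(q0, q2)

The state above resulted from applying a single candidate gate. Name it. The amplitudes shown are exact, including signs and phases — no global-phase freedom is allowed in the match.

It was SWAP(q1, q2) that produced the state shown.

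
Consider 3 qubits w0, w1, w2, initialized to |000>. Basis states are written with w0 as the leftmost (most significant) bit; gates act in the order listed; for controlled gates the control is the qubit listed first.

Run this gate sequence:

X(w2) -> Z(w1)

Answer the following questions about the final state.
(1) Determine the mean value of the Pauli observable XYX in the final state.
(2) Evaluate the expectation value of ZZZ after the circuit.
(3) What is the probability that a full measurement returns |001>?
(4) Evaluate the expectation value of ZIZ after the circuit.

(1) In the final state, XYX has expectation 0.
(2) The observable ZZZ averages to -1.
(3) A full measurement returns |001> with probability 1.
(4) The observable ZIZ averages to -1.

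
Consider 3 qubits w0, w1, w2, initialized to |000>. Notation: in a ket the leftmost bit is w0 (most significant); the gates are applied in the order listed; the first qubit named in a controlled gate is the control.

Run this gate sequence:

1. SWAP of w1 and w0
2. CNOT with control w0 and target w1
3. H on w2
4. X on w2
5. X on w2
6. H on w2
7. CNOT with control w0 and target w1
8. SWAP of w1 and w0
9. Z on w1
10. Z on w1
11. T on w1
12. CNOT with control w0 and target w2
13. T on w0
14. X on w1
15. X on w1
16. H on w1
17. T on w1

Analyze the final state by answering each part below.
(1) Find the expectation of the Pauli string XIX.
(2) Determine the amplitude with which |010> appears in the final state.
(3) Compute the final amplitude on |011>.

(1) In the final state, XIX has expectation 0.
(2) The amplitude on |010> is sqrt(2)*exp(I*pi/4)/2.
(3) The final state's coefficient on |011> equals 0.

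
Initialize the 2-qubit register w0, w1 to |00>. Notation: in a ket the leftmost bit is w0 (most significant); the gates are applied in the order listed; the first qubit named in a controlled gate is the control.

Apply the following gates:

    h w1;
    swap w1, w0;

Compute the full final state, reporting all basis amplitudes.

The resulting statevector has amplitude sqrt(2)/2 on |00>, 0 on |01>, sqrt(2)/2 on |10>, 0 on |11>.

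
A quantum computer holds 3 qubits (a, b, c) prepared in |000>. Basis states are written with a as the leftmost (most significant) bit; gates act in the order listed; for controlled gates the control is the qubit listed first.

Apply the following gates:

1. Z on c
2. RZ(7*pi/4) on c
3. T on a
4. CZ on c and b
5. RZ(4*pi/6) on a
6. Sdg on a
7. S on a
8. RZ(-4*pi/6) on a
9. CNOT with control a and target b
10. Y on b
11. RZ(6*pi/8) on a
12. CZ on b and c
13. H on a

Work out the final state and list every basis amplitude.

The resulting statevector has amplitude -sqrt(2)*exp(I*pi/4)/2 on |010>, -sqrt(2)*exp(I*pi/4)/2 on |110>, and 0 on every other basis state. Key observation: steps 5-8 multiply out to the identity, so the circuit reduces to the remaining gates.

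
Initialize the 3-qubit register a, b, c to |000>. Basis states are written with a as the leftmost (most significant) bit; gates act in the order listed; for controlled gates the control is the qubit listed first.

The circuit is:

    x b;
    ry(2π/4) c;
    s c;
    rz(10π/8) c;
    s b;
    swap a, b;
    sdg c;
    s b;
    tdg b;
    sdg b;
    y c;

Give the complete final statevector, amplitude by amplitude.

After the circuit, the state carries amplitude sqrt(2)*exp(5*I*pi/8)/2 on |100>, sqrt(2)*exp(3*I*pi/8)/2 on |101>, and 0 on every other basis state.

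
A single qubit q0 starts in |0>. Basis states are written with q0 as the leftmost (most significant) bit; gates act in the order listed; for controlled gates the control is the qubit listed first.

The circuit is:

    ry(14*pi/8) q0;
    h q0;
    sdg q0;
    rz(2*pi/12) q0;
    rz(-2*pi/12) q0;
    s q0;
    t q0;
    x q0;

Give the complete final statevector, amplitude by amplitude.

After the circuit, the state carries amplitude sqrt(2)*(-sqrt(sqrt(2) + 2) - sqrt(2 - sqrt(2)))*exp(I*pi/4)/4 on |0>, sqrt(2)*(-sqrt(sqrt(2) + 2) + sqrt(2 - sqrt(2)))/4 on |1>. Key observation: steps 3-6 multiply out to the identity, so the circuit reduces to the remaining gates.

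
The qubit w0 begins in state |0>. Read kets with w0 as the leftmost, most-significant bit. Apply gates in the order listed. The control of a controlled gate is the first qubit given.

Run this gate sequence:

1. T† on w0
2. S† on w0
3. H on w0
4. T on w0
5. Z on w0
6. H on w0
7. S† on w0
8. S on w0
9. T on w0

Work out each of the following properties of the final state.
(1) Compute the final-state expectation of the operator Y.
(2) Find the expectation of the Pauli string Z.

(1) In the final state, Y has expectation 1/2.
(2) In the final state, Z has expectation -sqrt(2)/2.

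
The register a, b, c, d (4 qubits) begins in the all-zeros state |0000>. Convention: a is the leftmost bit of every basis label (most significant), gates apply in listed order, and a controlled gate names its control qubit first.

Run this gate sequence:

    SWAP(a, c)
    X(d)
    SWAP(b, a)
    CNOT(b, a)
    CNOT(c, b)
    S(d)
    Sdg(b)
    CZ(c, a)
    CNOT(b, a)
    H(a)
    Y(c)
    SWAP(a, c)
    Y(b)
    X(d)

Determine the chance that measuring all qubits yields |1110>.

A full measurement returns |1110> with probability 1/2.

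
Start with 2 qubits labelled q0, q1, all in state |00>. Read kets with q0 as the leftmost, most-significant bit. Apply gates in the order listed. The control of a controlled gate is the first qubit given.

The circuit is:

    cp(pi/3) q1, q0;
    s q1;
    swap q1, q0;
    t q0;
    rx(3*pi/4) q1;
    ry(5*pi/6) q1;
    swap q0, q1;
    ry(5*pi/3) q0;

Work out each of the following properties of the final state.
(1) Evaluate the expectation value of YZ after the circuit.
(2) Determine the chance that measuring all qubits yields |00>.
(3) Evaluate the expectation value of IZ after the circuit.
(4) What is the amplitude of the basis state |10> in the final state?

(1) The expectation value of YZ is -sqrt(2)/2.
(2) Outcome |00> occurs with probability 1/2.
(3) The expectation value of IZ is 1.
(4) |10> carries amplitude -sqrt(2)*sqrt(2 - sqrt(2))/4 + sqrt(2)*I*sqrt(sqrt(2) + 2)/4 in the final state.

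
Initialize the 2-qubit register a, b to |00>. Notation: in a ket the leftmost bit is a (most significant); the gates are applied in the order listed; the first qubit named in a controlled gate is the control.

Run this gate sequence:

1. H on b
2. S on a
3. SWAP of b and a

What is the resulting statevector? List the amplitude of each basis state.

The resulting statevector has amplitude sqrt(2)/2 on |00>, 0 on |01>, sqrt(2)/2 on |10>, 0 on |11>.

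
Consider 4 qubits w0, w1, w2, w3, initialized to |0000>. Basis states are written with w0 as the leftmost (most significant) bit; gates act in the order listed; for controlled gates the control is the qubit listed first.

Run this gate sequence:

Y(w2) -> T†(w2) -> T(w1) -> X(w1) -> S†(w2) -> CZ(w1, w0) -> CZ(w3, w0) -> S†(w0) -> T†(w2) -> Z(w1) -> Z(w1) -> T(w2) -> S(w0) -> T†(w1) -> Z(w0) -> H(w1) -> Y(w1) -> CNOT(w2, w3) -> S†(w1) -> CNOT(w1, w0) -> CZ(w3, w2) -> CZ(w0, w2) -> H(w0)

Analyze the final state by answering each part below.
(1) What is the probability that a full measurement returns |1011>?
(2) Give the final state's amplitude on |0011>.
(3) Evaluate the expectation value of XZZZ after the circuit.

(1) Outcome |1011> occurs with probability 1/4. Key observation: steps 8-13 multiply out to the identity, so the circuit reduces to the remaining gates.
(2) The final state's coefficient on |0011> equals -1/2.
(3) The observable XZZZ averages to 1.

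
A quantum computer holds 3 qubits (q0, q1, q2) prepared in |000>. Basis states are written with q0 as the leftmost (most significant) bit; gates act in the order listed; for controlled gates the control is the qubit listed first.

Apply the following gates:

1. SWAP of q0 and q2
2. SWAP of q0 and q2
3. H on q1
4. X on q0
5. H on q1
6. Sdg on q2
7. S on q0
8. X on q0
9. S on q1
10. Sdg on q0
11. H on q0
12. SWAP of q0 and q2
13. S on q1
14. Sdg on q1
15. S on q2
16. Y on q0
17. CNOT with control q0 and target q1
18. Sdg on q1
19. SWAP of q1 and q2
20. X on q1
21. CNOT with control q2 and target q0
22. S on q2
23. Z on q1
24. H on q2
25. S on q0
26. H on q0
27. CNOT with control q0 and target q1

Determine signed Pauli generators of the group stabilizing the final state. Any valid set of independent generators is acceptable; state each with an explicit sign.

The final state is stabilized by the group generated by +YZI, +ZYI, -IIX; other independent generating sets are equally valid.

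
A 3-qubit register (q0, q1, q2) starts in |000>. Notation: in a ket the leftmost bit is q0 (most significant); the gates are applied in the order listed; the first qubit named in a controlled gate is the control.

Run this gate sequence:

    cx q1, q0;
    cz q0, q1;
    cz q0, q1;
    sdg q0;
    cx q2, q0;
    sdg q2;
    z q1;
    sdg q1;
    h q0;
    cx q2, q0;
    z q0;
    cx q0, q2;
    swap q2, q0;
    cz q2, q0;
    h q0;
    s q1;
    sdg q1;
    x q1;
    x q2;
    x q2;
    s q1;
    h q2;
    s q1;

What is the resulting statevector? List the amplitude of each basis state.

The final amplitudes are -sqrt(2)/2 on |010>, -sqrt(2)/2 on |111>, and 0 on every other basis state.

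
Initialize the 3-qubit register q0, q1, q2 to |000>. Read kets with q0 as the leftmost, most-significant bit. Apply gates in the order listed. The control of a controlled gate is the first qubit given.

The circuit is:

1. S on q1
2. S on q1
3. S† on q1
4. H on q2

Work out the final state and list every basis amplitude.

The final amplitudes are sqrt(2)/2 on |000>, sqrt(2)/2 on |001>, and 0 on every other basis state. Key observation: gates 2-3 undo each other exactly, leaving only the rest of the circuit to track.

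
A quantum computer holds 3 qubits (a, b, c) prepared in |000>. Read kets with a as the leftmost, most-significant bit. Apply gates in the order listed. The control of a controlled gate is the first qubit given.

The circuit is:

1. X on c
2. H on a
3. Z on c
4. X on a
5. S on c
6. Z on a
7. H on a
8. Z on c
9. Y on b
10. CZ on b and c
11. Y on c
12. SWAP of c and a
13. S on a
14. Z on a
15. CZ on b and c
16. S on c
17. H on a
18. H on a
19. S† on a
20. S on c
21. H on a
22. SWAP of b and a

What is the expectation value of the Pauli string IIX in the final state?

The expectation value of IIX is 0. Key observation: the block from step 17 through step 18 cancels to the identity and can be dropped.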